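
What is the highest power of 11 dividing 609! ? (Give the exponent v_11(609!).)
v_11(609!) = 60

Legendre's formula: v_p(n!) = Σ_{k ≥ 1} ⌊n / p^k⌋. For p = 11, n = 609, the terms are:
  ⌊609/11^1⌋ = ⌊609/11⌋ = 55
  ⌊609/11^2⌋ = ⌊609/121⌋ = 5
(the next term ⌊609/11^3⌋ = 0, terminating the sum). Summing: v_11(609!) = 55 + 5 = 60.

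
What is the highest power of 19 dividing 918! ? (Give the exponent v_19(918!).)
v_19(918!) = 50

Legendre's formula: v_p(n!) = Σ_{k ≥ 1} ⌊n / p^k⌋. For p = 19, n = 918, the terms are:
  ⌊918/19^1⌋ = ⌊918/19⌋ = 48
  ⌊918/19^2⌋ = ⌊918/361⌋ = 2
(the next term ⌊918/19^3⌋ = 0, terminating the sum). Summing: v_19(918!) = 48 + 2 = 50.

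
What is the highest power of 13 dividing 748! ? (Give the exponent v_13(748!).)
v_13(748!) = 61

Legendre's formula: v_p(n!) = Σ_{k ≥ 1} ⌊n / p^k⌋. For p = 13, n = 748, the terms are:
  ⌊748/13^1⌋ = ⌊748/13⌋ = 57
  ⌊748/13^2⌋ = ⌊748/169⌋ = 4
(the next term ⌊748/13^3⌋ = 0, terminating the sum). Summing: v_13(748!) = 57 + 4 = 61.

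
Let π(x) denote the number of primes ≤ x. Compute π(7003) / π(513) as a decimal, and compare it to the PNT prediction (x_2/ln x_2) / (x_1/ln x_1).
π(7003)/π(513) = 901/97 ≈ 9.2887;  PNT prediction ≈ 9.6211.

π(513) = 97 and π(7003) = 901, so π(7003)/π(513) ≈ 9.2887. The PNT-predicted ratio is (7003/ln(7003)) / (513/ln(513)) ≈ 9.6211. The two agree to within a few percent, as expected.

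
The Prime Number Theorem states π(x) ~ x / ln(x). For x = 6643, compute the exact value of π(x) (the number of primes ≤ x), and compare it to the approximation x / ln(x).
π(6643) = 856;  x/ln(x) ≈ 754.77;  relative error ≈ 11.83%.

Directly count primes up to 6643: π(6643) = 856. The PNT approximation gives 6643/ln(6643) ≈ 6643/8.80132 ≈ 754.77. Relative error (π(x) − x/ln(x)) / π(x) ≈ 11.83%; the approximation is known to undercount slightly (Li(x) is a better estimate).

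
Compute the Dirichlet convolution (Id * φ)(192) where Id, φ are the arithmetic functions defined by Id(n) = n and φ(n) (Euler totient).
(Id * φ)(192) = 1280

Divisors of 192: [1, 2, 3, 4, 6, 8, 12, 16, 24, 32, 48, 64, 96, 192]. For each d | 192:
  d = 1: Id(1) · φ(192/1) = 1 · 64 = 64
  d = 2: Id(2) · φ(192/2) = 2 · 32 = 64
  d = 3: Id(3) · φ(192/3) = 3 · 32 = 96
  d = 4: Id(4) · φ(192/4) = 4 · 16 = 64
  d = 6: Id(6) · φ(192/6) = 6 · 16 = 96
  d = 8: Id(8) · φ(192/8) = 8 · 8 = 64
  d = 12: Id(12) · φ(192/12) = 12 · 8 = 96
  d = 16: Id(16) · φ(192/16) = 16 · 4 = 64
  d = 24: Id(24) · φ(192/24) = 24 · 4 = 96
  d = 32: Id(32) · φ(192/32) = 32 · 2 = 64
  d = 48: Id(48) · φ(192/48) = 48 · 2 = 96
  d = 64: Id(64) · φ(192/64) = 64 · 2 = 128
  d = 96: Id(96) · φ(192/96) = 96 · 1 = 96
  d = 192: Id(192) · φ(192/192) = 192 · 1 = 192
Summing: (Id * φ)(192) = 64 + 64 + 96 + 64 + 96 + 64 + 96 + 64 + 96 + 64 + 96 + 128 + 96 + 192 = 1280.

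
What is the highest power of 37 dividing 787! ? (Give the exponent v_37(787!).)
v_37(787!) = 21

Legendre's formula: v_p(n!) = Σ_{k ≥ 1} ⌊n / p^k⌋. For p = 37, n = 787, the terms are:
  ⌊787/37^1⌋ = ⌊787/37⌋ = 21
(the next term ⌊787/37^2⌋ = 0, terminating the sum). Summing: v_37(787!) = 21 = 21.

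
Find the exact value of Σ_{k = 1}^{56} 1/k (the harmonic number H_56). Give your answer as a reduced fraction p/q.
H_56 = 252476961434436524654789/54749786241679275146400

Direct summation: H_56 = 1 + 1/2 + ... + 1/56. The least common denominator is lcm(1, ..., 56) = 164249358725037825439200; over this denominator the numerator is 164249358725037825439200 + 82124679362518912719600 + 54749786241679275146400 + 41062339681259456359800 + 32849871745007565087840 + 27374893120839637573200 + 23464194103576832205600 + 20531169840629728179900 + 18249928747226425048800 + 16424935872503782543920 + 14931759884094347767200 + 13687446560419818786600 + 12634566055772140418400 + 11732097051788416102800 + 10949957248335855029280 + 10265584920314864089950 + 9661726983825754437600 + 9124964373613212524400 + 8644703090791464496800 + 8212467936251891271960 + 7821398034525610735200 + 7465879942047173883600 + 7141276466305992410400 + 6843723280209909393300 + 6569974349001513017568 + 6317283027886070209200 + 6083309582408808349600 + 5866048525894208051400 + 5663770990518545704800 + 5474978624167927514640 + 5298366410485091143200 + 5132792460157432044975 + 4977253294698115922400 + 4830863491912877218800 + 4692838820715366441120 + 4562482186806606262200 + 4439171857433454741600 + 4322351545395732248400 + 4211522018590713472800 + 4106233968125945635980 + 4006081920122873791200 + 3910699017262805367600 + 3819752528489251754400 + 3732939971023586941800 + 3649985749445285009760 + 3570638233152996205200 + 3494667206915698413600 + 3421861640104954696650 + 3352027729082404600800 + 3284987174500756508784 + 3220575661275251479200 + 3158641513943035104600 + 3099044504245996706400 + 3041654791204404174800 + 2986351976818869553440 + 2933024262947104025700 = 757430884303309573964367, so H_56 = 757430884303309573964367/164249358725037825439200; reducing by gcd(757430884303309573964367, 164249358725037825439200) = 3 gives 252476961434436524654789/54749786241679275146400 ≈ 4.61147. (The PNT-adjacent estimate ln(56) + γ ≈ 4.60257 matches within O(1/n).)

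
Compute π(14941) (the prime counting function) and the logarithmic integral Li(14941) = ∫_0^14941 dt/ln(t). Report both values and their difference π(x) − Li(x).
π(14941) = 1749;  Li(14941) ≈ 1770.49;  π(x) − Li(x) ≈ -21.49.

Direct count of primes ≤ 14941 gives π(14941) = 1749. Numerical evaluation of the logarithmic integral gives Li(14941) ≈ 1770.49. The difference π(x) − Li(x) ≈ -21.49 is typically negative for small/moderate x (Li(x) overestimates), though Littlewood's theorem shows this sign changes infinitely often.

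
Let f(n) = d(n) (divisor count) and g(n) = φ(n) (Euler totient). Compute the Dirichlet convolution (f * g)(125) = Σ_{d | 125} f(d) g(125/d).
(d * φ)(125) = 156

Divisors of 125: [1, 5, 25, 125]. For each d | 125:
  d = 1: d(1) · φ(125/1) = 1 · 100 = 100
  d = 5: d(5) · φ(125/5) = 2 · 20 = 40
  d = 25: d(25) · φ(125/25) = 3 · 4 = 12
  d = 125: d(125) · φ(125/125) = 4 · 1 = 4
Summing: (d * φ)(125) = 100 + 40 + 12 + 4 = 156.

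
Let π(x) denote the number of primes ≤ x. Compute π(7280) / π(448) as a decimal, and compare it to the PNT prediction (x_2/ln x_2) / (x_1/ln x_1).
π(7280)/π(448) = 928/86 ≈ 10.7907;  PNT prediction ≈ 11.1553.

π(448) = 86 and π(7280) = 928, so π(7280)/π(448) ≈ 10.7907. The PNT-predicted ratio is (7280/ln(7280)) / (448/ln(448)) ≈ 11.1553. The two agree to within a few percent, as expected.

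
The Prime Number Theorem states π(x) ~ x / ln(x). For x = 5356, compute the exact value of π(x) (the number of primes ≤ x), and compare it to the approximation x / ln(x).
π(5356) = 708;  x/ln(x) ≈ 623.81;  relative error ≈ 11.89%.

Directly count primes up to 5356: π(5356) = 708. The PNT approximation gives 5356/ln(5356) ≈ 5356/8.58597 ≈ 623.81. Relative error (π(x) − x/ln(x)) / π(x) ≈ 11.89%; the approximation is known to undercount slightly (Li(x) is a better estimate).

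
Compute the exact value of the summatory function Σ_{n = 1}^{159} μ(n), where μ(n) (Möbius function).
Σ_{n ≤ 159} μ(n) = 0

Compute μ(n) for each 1 ≤ n ≤ 159: μ(1) = 1, μ(2) = -1, μ(3) = -1, μ(4) = 0, μ(5) = -1, μ(6) = 1, μ(7) = -1, μ(8) = 0, μ(9) = 0, μ(10) = 1, μ(11) = -1, μ(12) = 0, μ(13) = -1, μ(14) = 1, μ(15) = 1, μ(16) = 0, μ(17) = -1, μ(18) = 0, μ(19) = -1, μ(20) = 0, μ(21) = 1, μ(22) = 1, μ(23) = -1, μ(24) = 0, μ(25) = 0, μ(26) = 1, μ(27) = 0, μ(28) = 0, μ(29) = -1, μ(30) = -1, μ(31) = -1, μ(32) = 0, μ(33) = 1, μ(34) = 1, μ(35) = 1, μ(36) = 0, μ(37) = -1, μ(38) = 1, μ(39) = 1, μ(40) = 0, μ(41) = -1, μ(42) = -1, μ(43) = -1, μ(44) = 0, μ(45) = 0, μ(46) = 1, μ(47) = -1, μ(48) = 0, μ(49) = 0, μ(50) = 0, μ(51) = 1, μ(52) = 0, μ(53) = -1, μ(54) = 0, μ(55) = 1, μ(56) = 0, μ(57) = 1, μ(58) = 1, μ(59) = -1, μ(60) = 0, μ(61) = -1, μ(62) = 1, μ(63) = 0, μ(64) = 0, μ(65) = 1, μ(66) = -1, μ(67) = -1, μ(68) = 0, μ(69) = 1, μ(70) = -1, μ(71) = -1, μ(72) = 0, μ(73) = -1, μ(74) = 1, μ(75) = 0, μ(76) = 0, μ(77) = 1, μ(78) = -1, μ(79) = -1, μ(80) = 0, μ(81) = 0, μ(82) = 1, μ(83) = -1, μ(84) = 0, μ(85) = 1, μ(86) = 1, μ(87) = 1, μ(88) = 0, μ(89) = -1, μ(90) = 0, μ(91) = 1, μ(92) = 0, μ(93) = 1, μ(94) = 1, μ(95) = 1, μ(96) = 0, μ(97) = -1, μ(98) = 0, μ(99) = 0, μ(100) = 0, μ(101) = -1, μ(102) = -1, μ(103) = -1, μ(104) = 0, μ(105) = -1, μ(106) = 1, μ(107) = -1, μ(108) = 0, μ(109) = -1, μ(110) = -1, μ(111) = 1, μ(112) = 0, μ(113) = -1, μ(114) = -1, μ(115) = 1, μ(116) = 0, μ(117) = 0, μ(118) = 1, μ(119) = 1, μ(120) = 0, μ(121) = 0, μ(122) = 1, μ(123) = 1, μ(124) = 0, μ(125) = 0, μ(126) = 0, μ(127) = -1, μ(128) = 0, μ(129) = 1, μ(130) = -1, μ(131) = -1, μ(132) = 0, μ(133) = 1, μ(134) = 1, μ(135) = 0, μ(136) = 0, μ(137) = -1, μ(138) = -1, μ(139) = -1, μ(140) = 0, μ(141) = 1, μ(142) = 1, μ(143) = 1, μ(144) = 0, μ(145) = 1, μ(146) = 1, μ(147) = 0, μ(148) = 0, μ(149) = -1, μ(150) = 0, μ(151) = -1, μ(152) = 0, μ(153) = 0, μ(154) = -1, μ(155) = 1, μ(156) = 0, μ(157) = -1, μ(158) = 1, μ(159) = 1. Summing all 159 values: 0. (Mertens function M(x) = Σ_{n ≤ x} μ(n); on average M(x) should be small (PNT ⟺ M(x) = o(x)).)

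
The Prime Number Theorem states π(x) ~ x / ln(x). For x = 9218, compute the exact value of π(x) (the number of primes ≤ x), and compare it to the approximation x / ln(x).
π(9218) = 1142;  x/ln(x) ≈ 1009.76;  relative error ≈ 11.58%.

Directly count primes up to 9218: π(9218) = 1142. The PNT approximation gives 9218/ln(9218) ≈ 9218/9.12891 ≈ 1009.76. Relative error (π(x) − x/ln(x)) / π(x) ≈ 11.58%; the approximation is known to undercount slightly (Li(x) is a better estimate).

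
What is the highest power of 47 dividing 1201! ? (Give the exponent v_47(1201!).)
v_47(1201!) = 25

Legendre's formula: v_p(n!) = Σ_{k ≥ 1} ⌊n / p^k⌋. For p = 47, n = 1201, the terms are:
  ⌊1201/47^1⌋ = ⌊1201/47⌋ = 25
(the next term ⌊1201/47^2⌋ = 0, terminating the sum). Summing: v_47(1201!) = 25 = 25.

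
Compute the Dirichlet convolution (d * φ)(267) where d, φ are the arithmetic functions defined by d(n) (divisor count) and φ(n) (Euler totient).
(d * φ)(267) = 360

Divisors of 267: [1, 3, 89, 267]. For each d | 267:
  d = 1: d(1) · φ(267/1) = 1 · 176 = 176
  d = 3: d(3) · φ(267/3) = 2 · 88 = 176
  d = 89: d(89) · φ(267/89) = 2 · 2 = 4
  d = 267: d(267) · φ(267/267) = 4 · 1 = 4
Summing: (d * φ)(267) = 176 + 176 + 4 + 4 = 360.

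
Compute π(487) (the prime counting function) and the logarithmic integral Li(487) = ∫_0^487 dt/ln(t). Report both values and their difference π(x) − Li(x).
π(487) = 93;  Li(487) ≈ 99.70;  π(x) − Li(x) ≈ -6.70.

Direct count of primes ≤ 487 gives π(487) = 93. Numerical evaluation of the logarithmic integral gives Li(487) ≈ 99.70. The difference π(x) − Li(x) ≈ -6.70 is typically negative for small/moderate x (Li(x) overestimates), though Littlewood's theorem shows this sign changes infinitely often.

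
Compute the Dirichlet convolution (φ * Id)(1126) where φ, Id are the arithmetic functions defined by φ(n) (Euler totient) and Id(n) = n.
(φ * Id)(1126) = 3375

Divisors of 1126: [1, 2, 563, 1126]. For each d | 1126:
  d = 1: φ(1) · Id(1126/1) = 1 · 1126 = 1126
  d = 2: φ(2) · Id(1126/2) = 1 · 563 = 563
  d = 563: φ(563) · Id(1126/563) = 562 · 2 = 1124
  d = 1126: φ(1126) · Id(1126/1126) = 562 · 1 = 562
Summing: (φ * Id)(1126) = 1126 + 563 + 1124 + 562 = 3375.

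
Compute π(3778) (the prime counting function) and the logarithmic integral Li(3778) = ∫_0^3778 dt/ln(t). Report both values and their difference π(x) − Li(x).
π(3778) = 525;  Li(3778) ≈ 538.51;  π(x) − Li(x) ≈ -13.51.

Direct count of primes ≤ 3778 gives π(3778) = 525. Numerical evaluation of the logarithmic integral gives Li(3778) ≈ 538.51. The difference π(x) − Li(x) ≈ -13.51 is typically negative for small/moderate x (Li(x) overestimates), though Littlewood's theorem shows this sign changes infinitely often.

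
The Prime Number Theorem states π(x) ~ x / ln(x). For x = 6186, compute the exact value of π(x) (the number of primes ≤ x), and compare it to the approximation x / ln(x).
π(6186) = 804;  x/ln(x) ≈ 708.59;  relative error ≈ 11.87%.

Directly count primes up to 6186: π(6186) = 804. The PNT approximation gives 6186/ln(6186) ≈ 6186/8.73004 ≈ 708.59. Relative error (π(x) − x/ln(x)) / π(x) ≈ 11.87%; the approximation is known to undercount slightly (Li(x) is a better estimate).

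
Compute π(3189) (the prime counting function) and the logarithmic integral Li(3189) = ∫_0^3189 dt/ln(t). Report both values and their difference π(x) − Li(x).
π(3189) = 451;  Li(3189) ≈ 466.27;  π(x) − Li(x) ≈ -15.27.

Direct count of primes ≤ 3189 gives π(3189) = 451. Numerical evaluation of the logarithmic integral gives Li(3189) ≈ 466.27. The difference π(x) − Li(x) ≈ -15.27 is typically negative for small/moderate x (Li(x) overestimates), though Littlewood's theorem shows this sign changes infinitely often.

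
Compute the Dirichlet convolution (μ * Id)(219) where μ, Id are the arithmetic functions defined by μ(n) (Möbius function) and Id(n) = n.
(μ * Id)(219) = 144

Divisors of 219: [1, 3, 73, 219]. For each d | 219:
  d = 1: μ(1) · Id(219/1) = 1 · 219 = 219
  d = 3: μ(3) · Id(219/3) = -1 · 73 = -73
  d = 73: μ(73) · Id(219/73) = -1 · 3 = -3
  d = 219: μ(219) · Id(219/219) = 1 · 1 = 1
Summing: (μ * Id)(219) = 219 + -73 + -3 + 1 = 144.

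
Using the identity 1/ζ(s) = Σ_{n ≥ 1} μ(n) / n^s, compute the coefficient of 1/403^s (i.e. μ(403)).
μ(403) = 1

Factor n = 403 = 13 · 31. μ(n) = 0 if any exponent ≥ 2 (not squarefree); otherwise μ(n) = (−1)^{ω(n)} where ω(n) is the number of distinct prime factors. Applying: μ(403) = 1.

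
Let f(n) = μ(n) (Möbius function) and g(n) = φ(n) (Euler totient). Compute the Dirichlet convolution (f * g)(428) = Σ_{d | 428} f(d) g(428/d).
(μ * φ)(428) = 105

Divisors of 428: [1, 2, 4, 107, 214, 428]. For each d | 428:
  d = 1: μ(1) · φ(428/1) = 1 · 212 = 212
  d = 2: μ(2) · φ(428/2) = -1 · 106 = -106
  d = 4: μ(4) · φ(428/4) = 0 · 106 = 0
  d = 107: μ(107) · φ(428/107) = -1 · 2 = -2
  d = 214: μ(214) · φ(428/214) = 1 · 1 = 1
  d = 428: μ(428) · φ(428/428) = 0 · 1 = 0
Summing: (μ * φ)(428) = 212 + -106 + 0 + -2 + 1 + 0 = 105.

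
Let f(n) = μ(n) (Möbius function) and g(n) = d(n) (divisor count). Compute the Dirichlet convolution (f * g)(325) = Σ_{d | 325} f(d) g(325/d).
(μ * d)(325) = 1

Divisors of 325: [1, 5, 13, 25, 65, 325]. For each d | 325:
  d = 1: μ(1) · d(325/1) = 1 · 6 = 6
  d = 5: μ(5) · d(325/5) = -1 · 4 = -4
  d = 13: μ(13) · d(325/13) = -1 · 3 = -3
  d = 25: μ(25) · d(325/25) = 0 · 2 = 0
  d = 65: μ(65) · d(325/65) = 1 · 2 = 2
  d = 325: μ(325) · d(325/325) = 0 · 1 = 0
Summing: (μ * d)(325) = 6 + -4 + -3 + 0 + 2 + 0 = 1.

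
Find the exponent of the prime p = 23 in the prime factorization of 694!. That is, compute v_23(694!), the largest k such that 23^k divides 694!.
v_23(694!) = 31

Legendre's formula: v_p(n!) = Σ_{k ≥ 1} ⌊n / p^k⌋. For p = 23, n = 694, the terms are:
  ⌊694/23^1⌋ = ⌊694/23⌋ = 30
  ⌊694/23^2⌋ = ⌊694/529⌋ = 1
(the next term ⌊694/23^3⌋ = 0, terminating the sum). Summing: v_23(694!) = 30 + 1 = 31.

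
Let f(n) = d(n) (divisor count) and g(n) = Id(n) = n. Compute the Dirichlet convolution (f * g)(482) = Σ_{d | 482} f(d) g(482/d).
(d * Id)(482) = 972

Divisors of 482: [1, 2, 241, 482]. For each d | 482:
  d = 1: d(1) · Id(482/1) = 1 · 482 = 482
  d = 2: d(2) · Id(482/2) = 2 · 241 = 482
  d = 241: d(241) · Id(482/241) = 2 · 2 = 4
  d = 482: d(482) · Id(482/482) = 4 · 1 = 4
Summing: (d * Id)(482) = 482 + 482 + 4 + 4 = 972.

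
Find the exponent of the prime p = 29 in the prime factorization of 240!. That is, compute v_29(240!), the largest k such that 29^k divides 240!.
v_29(240!) = 8

Legendre's formula: v_p(n!) = Σ_{k ≥ 1} ⌊n / p^k⌋. For p = 29, n = 240, the terms are:
  ⌊240/29^1⌋ = ⌊240/29⌋ = 8
(the next term ⌊240/29^2⌋ = 0, terminating the sum). Summing: v_29(240!) = 8 = 8.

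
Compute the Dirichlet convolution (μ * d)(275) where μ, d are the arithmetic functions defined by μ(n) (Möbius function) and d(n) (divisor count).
(μ * d)(275) = 1

Divisors of 275: [1, 5, 11, 25, 55, 275]. For each d | 275:
  d = 1: μ(1) · d(275/1) = 1 · 6 = 6
  d = 5: μ(5) · d(275/5) = -1 · 4 = -4
  d = 11: μ(11) · d(275/11) = -1 · 3 = -3
  d = 25: μ(25) · d(275/25) = 0 · 2 = 0
  d = 55: μ(55) · d(275/55) = 1 · 2 = 2
  d = 275: μ(275) · d(275/275) = 0 · 1 = 0
Summing: (μ * d)(275) = 6 + -4 + -3 + 0 + 2 + 0 = 1.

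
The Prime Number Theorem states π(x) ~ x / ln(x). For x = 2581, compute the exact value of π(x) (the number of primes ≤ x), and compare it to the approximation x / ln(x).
π(2581) = 376;  x/ln(x) ≈ 328.54;  relative error ≈ 12.62%.

Directly count primes up to 2581: π(2581) = 376. The PNT approximation gives 2581/ln(2581) ≈ 2581/7.85593 ≈ 328.54. Relative error (π(x) − x/ln(x)) / π(x) ≈ 12.62%; the approximation is known to undercount slightly (Li(x) is a better estimate).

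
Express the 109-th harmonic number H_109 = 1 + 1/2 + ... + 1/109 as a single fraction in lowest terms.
H_109 = 8921300974621008344560891131674592385138744074343/1691837260754386654006214227002266112914383247040

Direct summation: H_109 = 1 + 1/2 + ... + 1/109. The least common denominator is lcm(1, ..., 109) = 8459186303771933270031071135011330564571916235200; over this denominator the numerator is 8459186303771933270031071135011330564571916235200 + 4229593151885966635015535567505665282285958117600 + 2819728767923977756677023711670443521523972078400 + 2114796575942983317507767783752832641142979058800 + 1691837260754386654006214227002266112914383247040 + 1409864383961988878338511855835221760761986039200 + 1208455186253133324290153019287332937795988033600 + 1057398287971491658753883891876416320571489529400 + 939909589307992585559007903890147840507990692800 + 845918630377193327003107113501133056457191623520 + 769016936706539388184642830455575505870174203200 + 704932191980994439169255927917610880380993019600 + 650706638751687174617774702693179274197839710400 + 604227593126566662145076509643666468897994016800 + 563945753584795551335404742334088704304794415680 + 528699143985745829376941945938208160285744764700 + 497599194339525486472415949118313562621877425600 + 469954794653996292779503951945073920253995346400 + 445220331777470172106898480790070029714311380800 + 422959315188596663501553556750566528228595811760 + 402818395417711108096717673095777645931996011200 + 384508468353269694092321415227787752935087101600 + 367790708859649272610046571087449154981387662400 + 352466095990497219584627963958805440190496509800 + 338367452150877330801242845400453222582876649408 + 325353319375843587308887351346589637098919855200 + 313303196435997528519669301296715946835996897600 + 302113796563283331072538254821833234448997008400 + 291696079440411492070036935690045881536962628800 + 281972876792397775667702371167044352152397207840 + 272876977541030105484873262419720340792642459200 + 264349571992872914688470972969104080142872382350 + 256338978902179796061547610151858501956724734400 + 248799597169762743236207974559156781310938712800 + 241691037250626664858030603857466587559197606720 + 234977397326998146389751975972536960126997673200 + 228626656858700899190028949594900826069511249600 + 222610165888735086053449240395035014857155690400 + 216902212917229058205924900897726424732613236800 + 211479657594298331750776778375283264114297905880 + 206321617165169104147099295975886111331022347200 + 201409197708855554048358836547888822965998005600 + 196725262878417052791420258953751873594695726400 + 192254234176634847046160707613893876467543550800 + 187981917861598517111801580778029568101598138560 + 183895354429824636305023285543724577490693831200 + 179982687314296452553852577340666607756849281600 + 176233047995248609792313981979402720095248254900 + 172636455179019046327164717041047562542284004800 + 169183726075438665400621422700226611291438324704 + 165866398113175162157471983039437854207292475200 + 162676659687921793654443675673294818549459927600 + 159607288750413835283605115754930765369281438400 + 156651598217998764259834650648357973417998448800 + 153803387341307877636928566091115101174034840640 + 151056898281641665536269127410916617224498504200 + 148406777259156724035632826930023343238103793600 + 145848039720205746035018467845022940768481314400 + 143376039046981919831035103983242890924947732800 + 140986438396198887833851185583522176076198603920 + 138675185307736610984115920246087386304457643200 + 136438488770515052742436631209860170396321229600 + 134272798472570369365572557698592548643998670400 + 132174785996436457344235486484552040071436191175 + 130141327750337434923554940538635854839567942080 + 128169489451089898030773805075929250978362367200 + 126256511996596018955687628880766127829431585600 + 124399798584881371618103987279578390655469356400 + 122596902953216424203348857029149718327129220800 + 120845518625313332429015301928733293779598803360 + 119143469067210327746916494859314514993970651200 + 117488698663499073194875987986268480063498836600 + 115879264435231962603165358013853843350300222400 + 114313328429350449595014474797450413034755624800 + 112789150716959110267080948466817740860958883136 + 111305082944367543026724620197517507428577845200 + 109859562386648484026377547207939357981453457600 + 108451106458614529102962450448863212366306618400 + 107078307642682699620646470063434564108505268800 + 105739828797149165875388389187641632057148952940 + 104434398811999176173223100432238648945332299200 + 103160808582584552073549647987943055665511173600 + 101917907274360641807603266686883500777974894400 + 100704598854427777024179418273944411482999002800 + 99519838867905097294483189823662712524375485120 + 98362631439208526395710129476875936797347863200 + 97232026480137164023345645230015293845654209600 + 96127117088317423523080353806946938233771775400 + 95047037121032958090236754325970006343504676800 + 93990958930799258555900790389014784050799069280 + 92958091250241024945396386099025610599691387200 + 91947677214912318152511642771862288745346915600 + 90958992513676701828291087473240113597547486400 + 89991343657148226276926288670333303878424640800 + 89044066355494034421379696158014005942862276160 + 88116523997624304896156990989701360047624127450 + 87208106224452920309598671494962170768782641600 + 86318227589509523163582358520523781271142002400 + 85446326300726598687182536717286167318908244800 + 84591863037719332700310711350113305645719162352 + 83754319839326071980505654802092381827444715200 + 82933199056587581078735991519718927103646237600 + 82128022366717798738165739174867287034678798400 + 81338329843960896827221837836647409274729963800 + 80563679083542221619343534619155529186399202240 + 79803644375206917641802557877465382684640719200 + 79057815923102180093748328364591874435251553600 + 78325799108999382129917325324178986708999224400 + 77607213796072782293863037935883766647448772800 = 44606504873105041722804455658372961925693720371715, so H_109 = 44606504873105041722804455658372961925693720371715/8459186303771933270031071135011330564571916235200; reducing by gcd(44606504873105041722804455658372961925693720371715, 8459186303771933270031071135011330564571916235200) = 5 gives 8921300974621008344560891131674592385138744074343/1691837260754386654006214227002266112914383247040 ≈ 5.27314. (The PNT-adjacent estimate ln(109) + γ ≈ 5.26856 matches within O(1/n).)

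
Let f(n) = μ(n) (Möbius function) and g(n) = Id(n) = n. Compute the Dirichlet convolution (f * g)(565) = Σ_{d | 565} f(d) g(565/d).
(μ * Id)(565) = 448

Divisors of 565: [1, 5, 113, 565]. For each d | 565:
  d = 1: μ(1) · Id(565/1) = 1 · 565 = 565
  d = 5: μ(5) · Id(565/5) = -1 · 113 = -113
  d = 113: μ(113) · Id(565/113) = -1 · 5 = -5
  d = 565: μ(565) · Id(565/565) = 1 · 1 = 1
Summing: (μ * Id)(565) = 565 + -113 + -5 + 1 = 448.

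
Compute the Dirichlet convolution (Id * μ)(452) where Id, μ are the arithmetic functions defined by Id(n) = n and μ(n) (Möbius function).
(Id * μ)(452) = 224

Divisors of 452: [1, 2, 4, 113, 226, 452]. For each d | 452:
  d = 1: Id(1) · μ(452/1) = 1 · 0 = 0
  d = 2: Id(2) · μ(452/2) = 2 · 1 = 2
  d = 4: Id(4) · μ(452/4) = 4 · -1 = -4
  d = 113: Id(113) · μ(452/113) = 113 · 0 = 0
  d = 226: Id(226) · μ(452/226) = 226 · -1 = -226
  d = 452: Id(452) · μ(452/452) = 452 · 1 = 452
Summing: (Id * μ)(452) = 0 + 2 + -4 + 0 + -226 + 452 = 224.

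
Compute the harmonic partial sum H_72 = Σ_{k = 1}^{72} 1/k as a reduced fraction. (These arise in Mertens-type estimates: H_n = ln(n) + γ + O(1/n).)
H_72 = 9112469359293533278712889630349/1874681189225708508850515710400

Direct summation: H_72 = 1 + 1/2 + ... + 1/72. The least common denominator is lcm(1, ..., 72) = 5624043567677125526551547131200; over this denominator the numerator is 5624043567677125526551547131200 + 2812021783838562763275773565600 + 1874681189225708508850515710400 + 1406010891919281381637886782800 + 1124808713535425105310309426240 + 937340594612854254425257855200 + 803434795382446503793078161600 + 703005445959640690818943391400 + 624893729741902836283505236800 + 562404356767712552655154713120 + 511276687970647775141049739200 + 468670297306427127212628927600 + 432618735975163502042426702400 + 401717397691223251896539080800 + 374936237845141701770103142080 + 351502722979820345409471695700 + 330826092216301501561855713600 + 312446864870951418141752618400 + 296002293035638185607976164800 + 281202178383856276327577356560 + 267811598460815501264359387200 + 255638343985323887570524869600 + 244523633377266327241371614400 + 234335148653213563606314463800 + 224961742707085021062061885248 + 216309367987581751021213351200 + 208297909913967612094501745600 + 200858698845611625948269540400 + 193932536816452604363846452800 + 187468118922570850885051571040 + 181420760247649210533920875200 + 175751361489910172704735847850 + 170425562656882591713683246400 + 165413046108150750780927856800 + 160686959076489300758615632320 + 156223432435475709070876309200 + 152001177504787176393285057600 + 148001146517819092803988082400 + 144206245325054500680808900800 + 140601089191928138163788678280 + 137171794333588427476867003200 + 133905799230407750632179693600 + 130791710876212221547710398400 + 127819171992661943785262434800 + 124978745948380567256701047360 + 122261816688633163620685807200 + 119660501439938840990458449600 + 117167574326606781803157231900 + 114776399340349500541868308800 + 112480871353542510531030942624 + 110275364072100500520618571200 + 108154683993790875510606675600 + 106114029578813689180217870400 + 104148954956983806047250872800 + 102255337594129555028209947840 + 100429349422805812974134770200 + 98667431011879395202658721600 + 96966268408226302181923226400 + 95322772333510602144941476800 + 93734059461285425442525785520 + 92197435535690582402484379200 + 90710380123824605266960437600 + 89270532820271833754786462400 + 87875680744955086352367923925 + 86523747195032700408485340480 + 85212781328441295856841623200 + 83940948771300380993306673600 + 82706523054075375390463928400 + 81507877792422109080457204800 + 80343479538244650379307816160 + 79211881234889091923261227200 + 78111716217737854535438154600 = 27337408077880599836138668891047, so H_72 = 27337408077880599836138668891047/5624043567677125526551547131200; reducing by gcd(27337408077880599836138668891047, 5624043567677125526551547131200) = 3 gives 9112469359293533278712889630349/1874681189225708508850515710400 ≈ 4.86081. (The PNT-adjacent estimate ln(72) + γ ≈ 4.85388 matches within O(1/n).)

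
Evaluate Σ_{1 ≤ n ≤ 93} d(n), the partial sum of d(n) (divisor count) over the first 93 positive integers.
Σ_{n ≤ 93} d(n) = 439

Compute d(n) for each 1 ≤ n ≤ 93: d(1) = 1, d(2) = 2, d(3) = 2, d(4) = 3, d(5) = 2, d(6) = 4, d(7) = 2, d(8) = 4, d(9) = 3, d(10) = 4, d(11) = 2, d(12) = 6, d(13) = 2, d(14) = 4, d(15) = 4, d(16) = 5, d(17) = 2, d(18) = 6, d(19) = 2, d(20) = 6, d(21) = 4, d(22) = 4, d(23) = 2, d(24) = 8, d(25) = 3, d(26) = 4, d(27) = 4, d(28) = 6, d(29) = 2, d(30) = 8, d(31) = 2, d(32) = 6, d(33) = 4, d(34) = 4, d(35) = 4, d(36) = 9, d(37) = 2, d(38) = 4, d(39) = 4, d(40) = 8, d(41) = 2, d(42) = 8, d(43) = 2, d(44) = 6, d(45) = 6, d(46) = 4, d(47) = 2, d(48) = 10, d(49) = 3, d(50) = 6, d(51) = 4, d(52) = 6, d(53) = 2, d(54) = 8, d(55) = 4, d(56) = 8, d(57) = 4, d(58) = 4, d(59) = 2, d(60) = 12, d(61) = 2, d(62) = 4, d(63) = 6, d(64) = 7, d(65) = 4, d(66) = 8, d(67) = 2, d(68) = 6, d(69) = 4, d(70) = 8, d(71) = 2, d(72) = 12, d(73) = 2, d(74) = 4, d(75) = 6, d(76) = 6, d(77) = 4, d(78) = 8, d(79) = 2, d(80) = 10, d(81) = 5, d(82) = 4, d(83) = 2, d(84) = 12, d(85) = 4, d(86) = 4, d(87) = 4, d(88) = 8, d(89) = 2, d(90) = 12, d(91) = 4, d(92) = 6, d(93) = 4. Summing all 93 values: 439. (Dirichlet's divisor formula: Σ_{n ≤ x} d(n) = x ln(x) + (2γ − 1) x + O(√x). For x = 93, the asymptotic estimate is ≈ 435.89.)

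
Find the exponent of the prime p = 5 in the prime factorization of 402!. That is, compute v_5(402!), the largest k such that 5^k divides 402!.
v_5(402!) = 99

Legendre's formula: v_p(n!) = Σ_{k ≥ 1} ⌊n / p^k⌋. For p = 5, n = 402, the terms are:
  ⌊402/5^1⌋ = ⌊402/5⌋ = 80
  ⌊402/5^2⌋ = ⌊402/25⌋ = 16
  ⌊402/5^3⌋ = ⌊402/125⌋ = 3
(the next term ⌊402/5^4⌋ = 0, terminating the sum). Summing: v_5(402!) = 80 + 16 + 3 = 99.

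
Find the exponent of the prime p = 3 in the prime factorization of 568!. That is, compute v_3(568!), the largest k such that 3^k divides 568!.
v_3(568!) = 282

Legendre's formula: v_p(n!) = Σ_{k ≥ 1} ⌊n / p^k⌋. For p = 3, n = 568, the terms are:
  ⌊568/3^1⌋ = ⌊568/3⌋ = 189
  ⌊568/3^2⌋ = ⌊568/9⌋ = 63
  ⌊568/3^3⌋ = ⌊568/27⌋ = 21
  ⌊568/3^4⌋ = ⌊568/81⌋ = 7
  ⌊568/3^5⌋ = ⌊568/243⌋ = 2
(the next term ⌊568/3^6⌋ = 0, terminating the sum). Summing: v_3(568!) = 189 + 63 + 21 + 7 + 2 = 282.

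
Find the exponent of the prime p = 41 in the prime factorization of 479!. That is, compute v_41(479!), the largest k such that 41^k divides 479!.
v_41(479!) = 11

Legendre's formula: v_p(n!) = Σ_{k ≥ 1} ⌊n / p^k⌋. For p = 41, n = 479, the terms are:
  ⌊479/41^1⌋ = ⌊479/41⌋ = 11
(the next term ⌊479/41^2⌋ = 0, terminating the sum). Summing: v_41(479!) = 11 = 11.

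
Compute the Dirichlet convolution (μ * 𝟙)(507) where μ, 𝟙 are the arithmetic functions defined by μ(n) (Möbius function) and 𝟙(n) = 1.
(μ * 𝟙)(507) = 0

Divisors of 507: [1, 3, 13, 39, 169, 507]. For each d | 507:
  d = 1: μ(1) · 𝟙(507/1) = 1 · 1 = 1
  d = 3: μ(3) · 𝟙(507/3) = -1 · 1 = -1
  d = 13: μ(13) · 𝟙(507/13) = -1 · 1 = -1
  d = 39: μ(39) · 𝟙(507/39) = 1 · 1 = 1
  d = 169: μ(169) · 𝟙(507/169) = 0 · 1 = 0
  d = 507: μ(507) · 𝟙(507/507) = 0 · 1 = 0
Summing: (μ * 𝟙)(507) = 1 + -1 + -1 + 1 + 0 + 0 = 0.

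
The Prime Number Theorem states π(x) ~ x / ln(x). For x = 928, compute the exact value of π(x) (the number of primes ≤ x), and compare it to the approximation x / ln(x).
π(928) = 157;  x/ln(x) ≈ 135.81;  relative error ≈ 13.50%.

Directly count primes up to 928: π(928) = 157. The PNT approximation gives 928/ln(928) ≈ 928/6.83303 ≈ 135.81. Relative error (π(x) − x/ln(x)) / π(x) ≈ 13.50%; the approximation is known to undercount slightly (Li(x) is a better estimate).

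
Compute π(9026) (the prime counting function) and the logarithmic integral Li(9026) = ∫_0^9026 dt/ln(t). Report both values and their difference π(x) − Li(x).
π(9026) = 1121;  Li(9026) ≈ 1139.80;  π(x) − Li(x) ≈ -18.80.

Direct count of primes ≤ 9026 gives π(9026) = 1121. Numerical evaluation of the logarithmic integral gives Li(9026) ≈ 1139.80. The difference π(x) − Li(x) ≈ -18.80 is typically negative for small/moderate x (Li(x) overestimates), though Littlewood's theorem shows this sign changes infinitely often.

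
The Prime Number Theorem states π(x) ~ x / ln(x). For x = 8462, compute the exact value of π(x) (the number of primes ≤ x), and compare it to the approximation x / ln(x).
π(8462) = 1058;  x/ln(x) ≈ 935.72;  relative error ≈ 11.56%.

Directly count primes up to 8462: π(8462) = 1058. The PNT approximation gives 8462/ln(8462) ≈ 8462/9.04334 ≈ 935.72. Relative error (π(x) − x/ln(x)) / π(x) ≈ 11.56%; the approximation is known to undercount slightly (Li(x) is a better estimate).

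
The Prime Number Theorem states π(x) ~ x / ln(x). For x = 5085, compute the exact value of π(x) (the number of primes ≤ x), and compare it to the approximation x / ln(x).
π(5085) = 679;  x/ln(x) ≈ 595.85;  relative error ≈ 12.25%.

Directly count primes up to 5085: π(5085) = 679. The PNT approximation gives 5085/ln(5085) ≈ 5085/8.53405 ≈ 595.85. Relative error (π(x) − x/ln(x)) / π(x) ≈ 12.25%; the approximation is known to undercount slightly (Li(x) is a better estimate).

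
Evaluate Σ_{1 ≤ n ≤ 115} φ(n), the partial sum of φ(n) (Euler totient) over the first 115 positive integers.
Σ_{n ≤ 115} φ(n) = 4072

Compute φ(n) for each 1 ≤ n ≤ 115: φ(1) = 1, φ(2) = 1, φ(3) = 2, φ(4) = 2, φ(5) = 4, φ(6) = 2, φ(7) = 6, φ(8) = 4, φ(9) = 6, φ(10) = 4, φ(11) = 10, φ(12) = 4, φ(13) = 12, φ(14) = 6, φ(15) = 8, φ(16) = 8, φ(17) = 16, φ(18) = 6, φ(19) = 18, φ(20) = 8, φ(21) = 12, φ(22) = 10, φ(23) = 22, φ(24) = 8, φ(25) = 20, φ(26) = 12, φ(27) = 18, φ(28) = 12, φ(29) = 28, φ(30) = 8, φ(31) = 30, φ(32) = 16, φ(33) = 20, φ(34) = 16, φ(35) = 24, φ(36) = 12, φ(37) = 36, φ(38) = 18, φ(39) = 24, φ(40) = 16, φ(41) = 40, φ(42) = 12, φ(43) = 42, φ(44) = 20, φ(45) = 24, φ(46) = 22, φ(47) = 46, φ(48) = 16, φ(49) = 42, φ(50) = 20, φ(51) = 32, φ(52) = 24, φ(53) = 52, φ(54) = 18, φ(55) = 40, φ(56) = 24, φ(57) = 36, φ(58) = 28, φ(59) = 58, φ(60) = 16, φ(61) = 60, φ(62) = 30, φ(63) = 36, φ(64) = 32, φ(65) = 48, φ(66) = 20, φ(67) = 66, φ(68) = 32, φ(69) = 44, φ(70) = 24, φ(71) = 70, φ(72) = 24, φ(73) = 72, φ(74) = 36, φ(75) = 40, φ(76) = 36, φ(77) = 60, φ(78) = 24, φ(79) = 78, φ(80) = 32, φ(81) = 54, φ(82) = 40, φ(83) = 82, φ(84) = 24, φ(85) = 64, φ(86) = 42, φ(87) = 56, φ(88) = 40, φ(89) = 88, φ(90) = 24, φ(91) = 72, φ(92) = 44, φ(93) = 60, φ(94) = 46, φ(95) = 72, φ(96) = 32, φ(97) = 96, φ(98) = 42, φ(99) = 60, φ(100) = 40, φ(101) = 100, φ(102) = 32, φ(103) = 102, φ(104) = 48, φ(105) = 48, φ(106) = 52, φ(107) = 106, φ(108) = 36, φ(109) = 108, φ(110) = 40, φ(111) = 72, φ(112) = 48, φ(113) = 112, φ(114) = 36, φ(115) = 88. Summing all 115 values: 4072. (Average order: Σ_{n ≤ x} φ(n) ~ (3/π²) x². For x = 115, (3/π²)·115² ≈ 4019.92.)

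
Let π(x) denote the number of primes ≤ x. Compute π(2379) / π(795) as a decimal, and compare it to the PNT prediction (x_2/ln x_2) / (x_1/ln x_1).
π(2379)/π(795) = 352/138 ≈ 2.5507;  PNT prediction ≈ 2.5706.

π(795) = 138 and π(2379) = 352, so π(2379)/π(795) ≈ 2.5507. The PNT-predicted ratio is (2379/ln(2379)) / (795/ln(795)) ≈ 2.5706. The two agree to within a few percent, as expected.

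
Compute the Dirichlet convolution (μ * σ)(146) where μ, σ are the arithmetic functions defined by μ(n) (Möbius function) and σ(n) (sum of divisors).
(μ * σ)(146) = 146

Divisors of 146: [1, 2, 73, 146]. For each d | 146:
  d = 1: μ(1) · σ(146/1) = 1 · 222 = 222
  d = 2: μ(2) · σ(146/2) = -1 · 74 = -74
  d = 73: μ(73) · σ(146/73) = -1 · 3 = -3
  d = 146: μ(146) · σ(146/146) = 1 · 1 = 1
Summing: (μ * σ)(146) = 222 + -74 + -3 + 1 = 146.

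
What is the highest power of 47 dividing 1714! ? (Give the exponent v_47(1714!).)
v_47(1714!) = 36

Legendre's formula: v_p(n!) = Σ_{k ≥ 1} ⌊n / p^k⌋. For p = 47, n = 1714, the terms are:
  ⌊1714/47^1⌋ = ⌊1714/47⌋ = 36
(the next term ⌊1714/47^2⌋ = 0, terminating the sum). Summing: v_47(1714!) = 36 = 36.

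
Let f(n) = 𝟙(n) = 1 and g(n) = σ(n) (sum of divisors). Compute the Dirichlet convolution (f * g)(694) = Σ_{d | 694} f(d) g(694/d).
(𝟙 * σ)(694) = 1396

Divisors of 694: [1, 2, 347, 694]. For each d | 694:
  d = 1: 𝟙(1) · σ(694/1) = 1 · 1044 = 1044
  d = 2: 𝟙(2) · σ(694/2) = 1 · 348 = 348
  d = 347: 𝟙(347) · σ(694/347) = 1 · 3 = 3
  d = 694: 𝟙(694) · σ(694/694) = 1 · 1 = 1
Summing: (𝟙 * σ)(694) = 1044 + 348 + 3 + 1 = 1396.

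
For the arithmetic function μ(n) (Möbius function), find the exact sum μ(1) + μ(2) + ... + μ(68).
Σ_{n ≤ 68} μ(n) = -2

Compute μ(n) for each 1 ≤ n ≤ 68: μ(1) = 1, μ(2) = -1, μ(3) = -1, μ(4) = 0, μ(5) = -1, μ(6) = 1, μ(7) = -1, μ(8) = 0, μ(9) = 0, μ(10) = 1, μ(11) = -1, μ(12) = 0, μ(13) = -1, μ(14) = 1, μ(15) = 1, μ(16) = 0, μ(17) = -1, μ(18) = 0, μ(19) = -1, μ(20) = 0, μ(21) = 1, μ(22) = 1, μ(23) = -1, μ(24) = 0, μ(25) = 0, μ(26) = 1, μ(27) = 0, μ(28) = 0, μ(29) = -1, μ(30) = -1, μ(31) = -1, μ(32) = 0, μ(33) = 1, μ(34) = 1, μ(35) = 1, μ(36) = 0, μ(37) = -1, μ(38) = 1, μ(39) = 1, μ(40) = 0, μ(41) = -1, μ(42) = -1, μ(43) = -1, μ(44) = 0, μ(45) = 0, μ(46) = 1, μ(47) = -1, μ(48) = 0, μ(49) = 0, μ(50) = 0, μ(51) = 1, μ(52) = 0, μ(53) = -1, μ(54) = 0, μ(55) = 1, μ(56) = 0, μ(57) = 1, μ(58) = 1, μ(59) = -1, μ(60) = 0, μ(61) = -1, μ(62) = 1, μ(63) = 0, μ(64) = 0, μ(65) = 1, μ(66) = -1, μ(67) = -1, μ(68) = 0. Summing all 68 values: -2. (Mertens function M(x) = Σ_{n ≤ x} μ(n); on average M(x) should be small (PNT ⟺ M(x) = o(x)).)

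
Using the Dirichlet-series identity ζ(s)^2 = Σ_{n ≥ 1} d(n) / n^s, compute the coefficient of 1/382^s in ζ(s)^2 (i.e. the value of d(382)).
d(382) = 4

ζ(s)^2 = (Σ 1/m^s)(Σ 1/k^s). The coefficient of 1/n^s in the product is the number of ordered pairs (m, k) with mk = n, which equals d(n). For n = 382, divisors are [1, 2, 191, 382], so d(382) = 4.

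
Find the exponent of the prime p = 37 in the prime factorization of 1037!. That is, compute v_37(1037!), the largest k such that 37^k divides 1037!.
v_37(1037!) = 28

Legendre's formula: v_p(n!) = Σ_{k ≥ 1} ⌊n / p^k⌋. For p = 37, n = 1037, the terms are:
  ⌊1037/37^1⌋ = ⌊1037/37⌋ = 28
(the next term ⌊1037/37^2⌋ = 0, terminating the sum). Summing: v_37(1037!) = 28 = 28.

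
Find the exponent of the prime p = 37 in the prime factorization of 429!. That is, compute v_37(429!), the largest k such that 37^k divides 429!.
v_37(429!) = 11

Legendre's formula: v_p(n!) = Σ_{k ≥ 1} ⌊n / p^k⌋. For p = 37, n = 429, the terms are:
  ⌊429/37^1⌋ = ⌊429/37⌋ = 11
(the next term ⌊429/37^2⌋ = 0, terminating the sum). Summing: v_37(429!) = 11 = 11.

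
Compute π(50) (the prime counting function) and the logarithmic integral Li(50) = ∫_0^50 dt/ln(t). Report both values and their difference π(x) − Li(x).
π(50) = 15;  Li(50) ≈ 18.47;  π(x) − Li(x) ≈ -3.47.

Direct count of primes ≤ 50 gives π(50) = 15. Numerical evaluation of the logarithmic integral gives Li(50) ≈ 18.47. The difference π(x) − Li(x) ≈ -3.47 is typically negative for small/moderate x (Li(x) overestimates), though Littlewood's theorem shows this sign changes infinitely often.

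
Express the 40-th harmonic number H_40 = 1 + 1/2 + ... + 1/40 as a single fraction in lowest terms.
H_40 = 2078178381193813/485721041551200

Direct summation: H_40 = 1 + 1/2 + ... + 1/40. The least common denominator is lcm(1, ..., 40) = 5342931457063200; over this denominator the numerator is 5342931457063200 + 2671465728531600 + 1780977152354400 + 1335732864265800 + 1068586291412640 + 890488576177200 + 763275922437600 + 667866432132900 + 593659050784800 + 534293145706320 + 485721041551200 + 445244288088600 + 410994727466400 + 381637961218800 + 356195430470880 + 333933216066450 + 314290085709600 + 296829525392400 + 281206918792800 + 267146572853160 + 254425307479200 + 242860520775600 + 232301367698400 + 222622144044300 + 213717258282528 + 205497363733200 + 197886350261600 + 190818980609400 + 184239015760800 + 178097715235440 + 172352627647200 + 166966608033225 + 161907013850400 + 157145042854800 + 152655184487520 + 148414762696200 + 144403552893600 + 140603459396400 + 136998242488800 + 133573286426580 = 22859962193131943, so H_40 = 22859962193131943/5342931457063200; reducing by gcd(22859962193131943, 5342931457063200) = 11 gives 2078178381193813/485721041551200 ≈ 4.27854. (The PNT-adjacent estimate ln(40) + γ ≈ 4.26610 matches within O(1/n).)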